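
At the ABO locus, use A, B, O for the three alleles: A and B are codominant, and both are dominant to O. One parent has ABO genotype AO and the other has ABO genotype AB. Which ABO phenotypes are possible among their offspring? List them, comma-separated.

A, B, AB

Gametes from AO × AB give offspring ABO genotypes AA, AB, AO, BO, i.e. phenotypes A, B, AB.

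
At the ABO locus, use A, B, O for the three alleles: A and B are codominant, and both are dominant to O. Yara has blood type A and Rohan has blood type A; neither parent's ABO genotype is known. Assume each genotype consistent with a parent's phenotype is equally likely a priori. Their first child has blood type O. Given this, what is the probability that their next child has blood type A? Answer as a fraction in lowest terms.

3/4

Possible genotypes: Yara ∈ {AA, AO}; Rohan ∈ {AA, AO}.
Weight each parental genotype pair by prior × P(type-O child):
  AO × AO: posterior weight 1; P(next child type A) = 3/4.
Weighted sum = 3/4.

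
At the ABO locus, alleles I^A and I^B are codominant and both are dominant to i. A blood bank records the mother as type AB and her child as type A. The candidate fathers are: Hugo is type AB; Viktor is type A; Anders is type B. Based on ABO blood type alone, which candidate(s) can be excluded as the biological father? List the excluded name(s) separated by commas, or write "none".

A candidate is excluded only if no genotype consistent with his phenotype could produce a type A child with a type AB mother.
Every candidate has at least one consistent genotype combination, so none can be excluded.

none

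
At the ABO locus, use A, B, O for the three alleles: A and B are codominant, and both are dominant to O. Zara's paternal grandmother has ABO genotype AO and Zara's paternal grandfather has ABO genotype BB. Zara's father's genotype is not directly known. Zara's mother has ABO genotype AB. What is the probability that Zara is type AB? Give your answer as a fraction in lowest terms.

3/8

Zara's father's ABO genotype from AO × BB: 1/2 AB, 1/2 BO.
Crossing each possibility with the mother AB and summing P(type AB): 1/2·1/2 + 1/2·1/4 = 3/8.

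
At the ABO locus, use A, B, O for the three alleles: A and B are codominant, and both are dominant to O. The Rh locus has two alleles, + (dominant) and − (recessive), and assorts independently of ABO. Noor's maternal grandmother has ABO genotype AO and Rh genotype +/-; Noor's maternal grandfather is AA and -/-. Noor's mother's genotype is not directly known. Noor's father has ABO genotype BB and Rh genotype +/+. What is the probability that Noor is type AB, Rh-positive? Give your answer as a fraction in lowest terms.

3/4

Noor's mother's ABO genotype from AO × AA: 1/2 AA, 1/2 AO.
Crossing each possibility with the father BB and summing P(type AB): 1/2·1 + 1/2·1/2 = 3/4.
Similarly for Rh via the mother's Rh distribution: P(Rh+) = 1.
Independent loci: 3/4 × 1 = 3/4.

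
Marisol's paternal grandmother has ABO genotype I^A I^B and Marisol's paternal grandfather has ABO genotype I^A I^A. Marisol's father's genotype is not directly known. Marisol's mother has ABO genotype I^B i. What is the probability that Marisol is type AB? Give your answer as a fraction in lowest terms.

Marisol's father's ABO genotype from I^A I^B × I^A I^A: 1/2 I^A I^A, 1/2 I^A I^B.
Crossing each possibility with the mother I^B i and summing P(type AB): 1/2·1/2 + 1/2·1/4 = 3/8.

3/8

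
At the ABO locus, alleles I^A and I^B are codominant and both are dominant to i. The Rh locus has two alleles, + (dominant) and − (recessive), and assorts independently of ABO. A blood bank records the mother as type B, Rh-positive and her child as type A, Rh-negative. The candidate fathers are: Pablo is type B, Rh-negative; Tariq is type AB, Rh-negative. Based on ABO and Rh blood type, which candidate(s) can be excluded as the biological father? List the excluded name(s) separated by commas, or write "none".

A candidate is excluded only if no genotype consistent with his phenotype could produce a type A, Rh-negative child with a type B, Rh-positive mother.
Pablo (type B, Rh-): no genotype consistent with that phenotype can produce a type-A Rh- child with a type-B mother.

Pablo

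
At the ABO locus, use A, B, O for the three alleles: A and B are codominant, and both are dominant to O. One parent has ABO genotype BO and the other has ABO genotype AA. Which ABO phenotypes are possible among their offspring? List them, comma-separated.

Gametes from BO × AA give offspring ABO genotypes AB, AO, i.e. phenotypes A, AB.

A, AB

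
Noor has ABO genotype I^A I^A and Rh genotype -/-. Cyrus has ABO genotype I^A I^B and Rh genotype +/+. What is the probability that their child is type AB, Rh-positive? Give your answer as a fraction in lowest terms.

1/2

ABO cross I^A I^A × I^A I^B → offspring phenotypes: 1/2 A, 1/2 AB.
Rh cross -/- × +/+ → 1 Rh+.
Independent loci: P(type AB, Rh-positive) = 1/2 × 1 = 1/2.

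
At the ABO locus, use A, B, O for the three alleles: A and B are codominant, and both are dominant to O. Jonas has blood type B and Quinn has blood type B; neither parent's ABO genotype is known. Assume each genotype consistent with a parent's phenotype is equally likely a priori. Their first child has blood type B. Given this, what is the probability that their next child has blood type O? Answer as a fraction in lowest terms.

1/20

Possible genotypes: Jonas ∈ {BB, BO}; Quinn ∈ {BB, BO}.
Weight each parental genotype pair by prior × P(type-B child):
  BB × BB: posterior weight 4/15; P(next child type O) = 0.
  BB × BO: posterior weight 4/15; P(next child type O) = 0.
  BO × BB: posterior weight 4/15; P(next child type O) = 0.
  BO × BO: posterior weight 1/5; P(next child type O) = 1/4.
Weighted sum = 1/20.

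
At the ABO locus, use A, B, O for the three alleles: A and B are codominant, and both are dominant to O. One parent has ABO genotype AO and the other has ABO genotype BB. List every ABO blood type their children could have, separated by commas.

B, AB

Gametes from AO × BB give offspring ABO genotypes AB, BO, i.e. phenotypes B, AB.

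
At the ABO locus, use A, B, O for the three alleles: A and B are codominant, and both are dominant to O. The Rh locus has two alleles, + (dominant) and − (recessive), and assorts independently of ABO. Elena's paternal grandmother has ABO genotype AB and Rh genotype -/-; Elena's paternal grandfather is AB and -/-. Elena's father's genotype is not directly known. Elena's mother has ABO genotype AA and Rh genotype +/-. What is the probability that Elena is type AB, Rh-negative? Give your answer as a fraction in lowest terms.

Elena's father's ABO genotype from AB × AB: 1/4 AA, 1/2 AB, 1/4 BB.
Crossing each possibility with the mother AA and summing P(type AB): 1/4·0 + 1/2·1/2 + 1/4·1 = 1/2.
Similarly for Rh via the father's Rh distribution: P(Rh-) = 1/2.
Independent loci: 1/2 × 1/2 = 1/4.

1/4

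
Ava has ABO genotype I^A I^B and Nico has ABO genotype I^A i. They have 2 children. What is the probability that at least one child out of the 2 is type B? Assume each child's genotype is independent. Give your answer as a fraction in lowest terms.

7/16

ABO cross I^A I^B × I^A i → 1/2 A, 1/4 B, 1/4 AB.
So P(type B) = 1/4 per child.
P(none) = (3/4)^2 = 9/16; P(at least one) = 1 − 9/16 = 7/16.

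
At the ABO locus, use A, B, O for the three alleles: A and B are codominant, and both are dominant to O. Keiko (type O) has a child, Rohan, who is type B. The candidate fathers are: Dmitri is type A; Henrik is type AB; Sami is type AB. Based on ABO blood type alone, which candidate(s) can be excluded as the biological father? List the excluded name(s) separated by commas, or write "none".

Dmitri

A candidate is excluded only if no genotype consistent with his phenotype could produce a type B child with a type O mother.
Dmitri (type A): no genotype consistent with that phenotype can produce a type-B child with a type-O mother.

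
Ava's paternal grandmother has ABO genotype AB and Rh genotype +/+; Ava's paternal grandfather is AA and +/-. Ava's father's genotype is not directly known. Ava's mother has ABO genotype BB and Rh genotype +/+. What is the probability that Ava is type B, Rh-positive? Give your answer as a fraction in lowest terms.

Ava's father's ABO genotype from AB × AA: 1/2 AA, 1/2 AB.
Crossing each possibility with the mother BB and summing P(type B): 1/2·0 + 1/2·1/2 = 1/4.
Similarly for Rh via the father's Rh distribution: P(Rh+) = 1.
Independent loci: 1/4 × 1 = 1/4.

1/4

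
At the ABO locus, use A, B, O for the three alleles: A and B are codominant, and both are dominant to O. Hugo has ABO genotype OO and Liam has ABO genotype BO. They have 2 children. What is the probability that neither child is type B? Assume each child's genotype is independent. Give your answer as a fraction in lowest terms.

ABO cross OO × BO → 1/2 O, 1/2 B.
So P(type B) = 1/2 per child.
P(not type B) = 1/2 for one child; (1/2)^2 = 1/4.

1/4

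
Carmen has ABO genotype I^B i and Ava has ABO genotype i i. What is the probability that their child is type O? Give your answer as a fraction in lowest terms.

ABO cross I^B i × i i → offspring phenotypes: 1/2 O, 1/2 B.
So P(type O) = 1/2.

1/2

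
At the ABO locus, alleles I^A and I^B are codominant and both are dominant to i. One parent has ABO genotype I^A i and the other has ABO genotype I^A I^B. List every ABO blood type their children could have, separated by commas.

A, B, AB

Gametes from I^A i × I^A I^B give offspring ABO genotypes I^A I^A, I^A I^B, I^A i, I^B i, i.e. phenotypes A, B, AB.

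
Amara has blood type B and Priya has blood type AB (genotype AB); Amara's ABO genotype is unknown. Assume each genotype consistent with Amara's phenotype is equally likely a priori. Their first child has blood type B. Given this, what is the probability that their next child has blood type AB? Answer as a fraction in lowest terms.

Possible genotypes: Amara ∈ {BB, BO}; Priya ∈ {AB}.
Weight each parental genotype pair by prior × P(type-B child):
  BB × AB: posterior weight 1/2; P(next child type AB) = 1/2.
  BO × AB: posterior weight 1/2; P(next child type AB) = 1/4.
Weighted sum = 3/8.

3/8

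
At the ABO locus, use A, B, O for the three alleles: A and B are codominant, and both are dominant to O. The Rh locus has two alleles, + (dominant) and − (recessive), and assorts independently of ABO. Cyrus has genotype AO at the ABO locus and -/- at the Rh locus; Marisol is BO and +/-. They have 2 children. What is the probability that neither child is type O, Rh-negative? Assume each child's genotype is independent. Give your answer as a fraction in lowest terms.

ABO cross AO × BO → 1/4 O, 1/4 A, 1/4 B, 1/4 AB.
Rh cross -/- × +/- → 1/2 Rh+, 1/2 Rh-; so P(type O, Rh-negative) = 1/4 × 1/2 = 1/8 per child.
P(not type O, Rh-negative) = 7/8 for one child; (7/8)^2 = 49/64.

49/64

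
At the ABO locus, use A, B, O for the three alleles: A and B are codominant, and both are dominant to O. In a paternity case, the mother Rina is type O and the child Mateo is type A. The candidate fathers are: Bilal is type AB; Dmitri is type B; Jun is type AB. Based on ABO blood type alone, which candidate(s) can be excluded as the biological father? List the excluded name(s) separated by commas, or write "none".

Dmitri

A candidate is excluded only if no genotype consistent with his phenotype could produce a type A child with a type O mother.
Dmitri (type B): no genotype consistent with that phenotype can produce a type-A child with a type-O mother.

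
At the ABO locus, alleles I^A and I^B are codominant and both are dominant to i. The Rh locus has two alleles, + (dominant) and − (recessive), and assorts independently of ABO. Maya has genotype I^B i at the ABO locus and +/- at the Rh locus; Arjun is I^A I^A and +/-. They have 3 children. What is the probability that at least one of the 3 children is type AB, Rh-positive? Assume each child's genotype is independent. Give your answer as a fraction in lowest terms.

ABO cross I^B i × I^A I^A → 1/2 A, 1/2 AB.
Rh cross +/- × +/- → 3/4 Rh+, 1/4 Rh-; so P(type AB, Rh-positive) = 1/2 × 3/4 = 3/8 per child.
P(none) = (5/8)^3 = 125/512; P(at least one) = 1 − 125/512 = 387/512.

387/512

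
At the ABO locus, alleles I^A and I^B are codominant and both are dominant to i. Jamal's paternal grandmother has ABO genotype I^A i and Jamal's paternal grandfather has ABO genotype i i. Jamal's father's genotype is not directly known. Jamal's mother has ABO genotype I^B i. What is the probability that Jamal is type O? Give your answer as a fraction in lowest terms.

3/8

Jamal's father's ABO genotype from I^A i × i i: 1/2 I^A i, 1/2 i i.
Crossing each possibility with the mother I^B i and summing P(type O): 1/2·1/4 + 1/2·1/2 = 3/8.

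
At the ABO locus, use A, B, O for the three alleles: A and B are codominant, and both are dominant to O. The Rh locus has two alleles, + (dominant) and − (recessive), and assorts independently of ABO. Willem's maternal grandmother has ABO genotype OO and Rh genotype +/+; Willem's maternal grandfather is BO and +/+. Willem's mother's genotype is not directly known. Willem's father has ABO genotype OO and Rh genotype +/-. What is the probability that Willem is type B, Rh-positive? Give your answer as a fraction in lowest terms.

1/4

Willem's mother's ABO genotype from OO × BO: 1/2 BO, 1/2 OO.
Crossing each possibility with the father OO and summing P(type B): 1/2·1/2 + 1/2·0 = 1/4.
Similarly for Rh via the mother's Rh distribution: P(Rh+) = 1.
Independent loci: 1/4 × 1 = 1/4.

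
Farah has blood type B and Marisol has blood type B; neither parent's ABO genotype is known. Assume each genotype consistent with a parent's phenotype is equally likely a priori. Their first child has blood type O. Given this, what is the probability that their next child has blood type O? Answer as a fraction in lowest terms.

Possible genotypes: Farah ∈ {I^B I^B, I^B i}; Marisol ∈ {I^B I^B, I^B i}.
Weight each parental genotype pair by prior × P(type-O child):
  I^B i × I^B i: posterior weight 1; P(next child type O) = 1/4.
Weighted sum = 1/4.

1/4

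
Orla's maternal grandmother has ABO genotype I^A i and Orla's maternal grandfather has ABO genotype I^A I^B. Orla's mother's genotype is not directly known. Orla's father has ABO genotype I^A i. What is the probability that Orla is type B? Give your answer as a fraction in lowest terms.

1/8

Orla's mother's ABO genotype from I^A i × I^A I^B: 1/4 I^A I^A, 1/4 I^A I^B, 1/4 I^A i, 1/4 I^B i.
Crossing each possibility with the father I^A i and summing P(type B): 1/4·0 + 1/4·1/4 + 1/4·0 + 1/4·1/4 = 1/8.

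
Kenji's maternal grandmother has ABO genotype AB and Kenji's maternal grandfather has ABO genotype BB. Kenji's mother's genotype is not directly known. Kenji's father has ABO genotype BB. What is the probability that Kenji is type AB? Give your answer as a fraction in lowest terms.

1/4

Kenji's mother's ABO genotype from AB × BB: 1/2 AB, 1/2 BB.
Crossing each possibility with the father BB and summing P(type AB): 1/2·1/2 + 1/2·0 = 1/4.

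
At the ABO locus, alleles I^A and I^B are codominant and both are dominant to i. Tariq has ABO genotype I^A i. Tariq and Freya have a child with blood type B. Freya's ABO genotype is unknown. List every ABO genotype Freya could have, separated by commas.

For each candidate genotype of Freya, check whether crossing it with I^A i can produce every observed child phenotype.
  I^A I^A → possible child types {A} ✗
  I^A I^B → possible child types {A, B, AB} ✓
  I^A i → possible child types {O, A} ✗
  I^B I^B → possible child types {B, AB} ✓
  I^B i → possible child types {O, A, B, AB} ✓
  i i → possible child types {O, A} ✗

I^A I^B, I^B I^B, I^B i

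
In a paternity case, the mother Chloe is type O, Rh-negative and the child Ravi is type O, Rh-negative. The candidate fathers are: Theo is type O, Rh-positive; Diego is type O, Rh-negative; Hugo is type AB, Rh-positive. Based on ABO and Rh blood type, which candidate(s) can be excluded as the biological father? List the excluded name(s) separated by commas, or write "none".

Hugo

A candidate is excluded only if no genotype consistent with his phenotype could produce a type O, Rh-negative child with a type O, Rh-negative mother.
Hugo (type AB, Rh+): no genotype consistent with that phenotype can produce a type-O Rh- child with a type-O mother.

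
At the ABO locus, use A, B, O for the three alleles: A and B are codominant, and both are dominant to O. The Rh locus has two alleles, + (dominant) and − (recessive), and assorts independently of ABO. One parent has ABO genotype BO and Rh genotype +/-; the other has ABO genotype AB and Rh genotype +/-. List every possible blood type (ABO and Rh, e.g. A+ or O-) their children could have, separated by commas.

Gametes from BO × AB give offspring ABO genotypes AB, AO, BB, BO, i.e. phenotypes A, B, AB.
Rh cross +/- × +/- → phenotypes Rh+, Rh-.
Combining independently: A+, A-, B+, B-, AB+, AB-.

A+, A-, B+, B-, AB+, AB-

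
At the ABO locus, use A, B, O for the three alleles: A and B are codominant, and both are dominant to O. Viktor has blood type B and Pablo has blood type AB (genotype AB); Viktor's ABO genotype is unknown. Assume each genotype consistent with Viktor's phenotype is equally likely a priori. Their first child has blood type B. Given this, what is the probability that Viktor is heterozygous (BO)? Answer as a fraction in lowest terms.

1/2

Possible genotypes: Viktor ∈ {BB, BO}; Pablo ∈ {AB}.
Weight each parental genotype pair by prior × P(type-B child):
  BB × AB: posterior weight 1/2.
  BO × AB: posterior weight 1/2.
Sum the posterior weight over pairs where Viktor is BO: 1/2.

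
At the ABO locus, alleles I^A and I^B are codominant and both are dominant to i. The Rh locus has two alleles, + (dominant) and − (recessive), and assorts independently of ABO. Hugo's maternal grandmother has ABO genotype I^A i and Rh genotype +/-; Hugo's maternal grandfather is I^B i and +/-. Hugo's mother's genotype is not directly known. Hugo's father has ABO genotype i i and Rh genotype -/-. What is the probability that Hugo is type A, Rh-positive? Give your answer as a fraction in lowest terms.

Hugo's mother's ABO genotype from I^A i × I^B i: 1/4 I^A I^B, 1/4 I^A i, 1/4 I^B i, 1/4 i i.
Crossing each possibility with the father i i and summing P(type A): 1/4·1/2 + 1/4·1/2 + 1/4·0 + 1/4·0 = 1/4.
Similarly for Rh via the mother's Rh distribution: P(Rh+) = 1/2.
Independent loci: 1/4 × 1/2 = 1/8.

1/8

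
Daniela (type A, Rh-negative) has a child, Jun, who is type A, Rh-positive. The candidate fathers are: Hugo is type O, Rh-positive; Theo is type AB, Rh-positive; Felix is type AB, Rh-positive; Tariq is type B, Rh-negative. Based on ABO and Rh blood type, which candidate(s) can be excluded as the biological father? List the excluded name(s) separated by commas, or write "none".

A candidate is excluded only if no genotype consistent with his phenotype could produce a type A, Rh-positive child with a type A, Rh-negative mother.
Tariq (type B, Rh-): no genotype consistent with that phenotype can produce a type-A Rh+ child with a type-A mother.

Tariq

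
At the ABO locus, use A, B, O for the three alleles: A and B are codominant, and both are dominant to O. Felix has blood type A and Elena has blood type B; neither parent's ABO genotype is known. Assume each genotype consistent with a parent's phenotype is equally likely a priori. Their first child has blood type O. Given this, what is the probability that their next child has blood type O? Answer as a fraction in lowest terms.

1/4

Possible genotypes: Felix ∈ {AA, AO}; Elena ∈ {BB, BO}.
Weight each parental genotype pair by prior × P(type-O child):
  AO × BO: posterior weight 1; P(next child type O) = 1/4.
Weighted sum = 1/4.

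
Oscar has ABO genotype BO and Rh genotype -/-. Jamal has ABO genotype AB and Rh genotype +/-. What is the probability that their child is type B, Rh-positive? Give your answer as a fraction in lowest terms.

ABO cross BO × AB → offspring phenotypes: 1/4 A, 1/2 B, 1/4 AB.
Rh cross -/- × +/- → 1/2 Rh+, 1/2 Rh-.
Independent loci: P(type B, Rh-positive) = 1/2 × 1/2 = 1/4.

1/4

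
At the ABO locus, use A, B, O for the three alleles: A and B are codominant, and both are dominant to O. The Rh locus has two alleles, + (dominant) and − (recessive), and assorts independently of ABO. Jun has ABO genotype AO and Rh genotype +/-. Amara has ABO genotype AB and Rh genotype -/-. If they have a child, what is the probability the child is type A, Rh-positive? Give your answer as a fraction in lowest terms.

ABO cross AO × AB → offspring phenotypes: 1/2 A, 1/4 B, 1/4 AB.
Rh cross +/- × -/- → 1/2 Rh+, 1/2 Rh-.
Independent loci: P(type A, Rh-positive) = 1/2 × 1/2 = 1/4.

1/4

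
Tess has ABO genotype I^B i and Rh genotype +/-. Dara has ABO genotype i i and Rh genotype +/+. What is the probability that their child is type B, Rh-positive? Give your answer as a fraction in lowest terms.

1/2

ABO cross I^B i × i i → offspring phenotypes: 1/2 O, 1/2 B.
Rh cross +/- × +/+ → 1 Rh+.
Independent loci: P(type B, Rh-positive) = 1/2 × 1 = 1/2.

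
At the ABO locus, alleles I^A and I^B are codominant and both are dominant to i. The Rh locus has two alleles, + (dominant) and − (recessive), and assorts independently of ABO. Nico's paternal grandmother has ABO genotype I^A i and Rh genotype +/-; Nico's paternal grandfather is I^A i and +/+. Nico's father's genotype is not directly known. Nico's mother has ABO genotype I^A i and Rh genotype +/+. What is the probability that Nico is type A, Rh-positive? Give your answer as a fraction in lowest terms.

Nico's father's ABO genotype from I^A i × I^A i: 1/4 I^A I^A, 1/2 I^A i, 1/4 i i.
Crossing each possibility with the mother I^A i and summing P(type A): 1/4·1 + 1/2·3/4 + 1/4·1/2 = 3/4.
Similarly for Rh via the father's Rh distribution: P(Rh+) = 1.
Independent loci: 3/4 × 1 = 3/4.

3/4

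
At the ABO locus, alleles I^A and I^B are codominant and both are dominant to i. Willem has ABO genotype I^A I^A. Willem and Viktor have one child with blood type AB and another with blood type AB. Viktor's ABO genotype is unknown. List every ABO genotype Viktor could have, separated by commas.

For each candidate genotype of Viktor, check whether crossing it with I^A I^A can produce every observed child phenotype.
  I^A I^A → possible child types {A} ✗
  I^A I^B → possible child types {A, AB} ✓
  I^A i → possible child types {A} ✗
  I^B I^B → possible child types {AB} ✓
  I^B i → possible child types {A, AB} ✓
  i i → possible child types {A} ✗

I^A I^B, I^B I^B, I^B i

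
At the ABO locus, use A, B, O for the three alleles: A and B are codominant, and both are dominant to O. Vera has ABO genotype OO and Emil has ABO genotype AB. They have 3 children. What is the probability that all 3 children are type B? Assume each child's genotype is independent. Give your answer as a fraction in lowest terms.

1/8

ABO cross OO × AB → 1/2 A, 1/2 B.
So P(type B) = 1/2 per child.
All 3 independent: (1/2)^3 = 1/8.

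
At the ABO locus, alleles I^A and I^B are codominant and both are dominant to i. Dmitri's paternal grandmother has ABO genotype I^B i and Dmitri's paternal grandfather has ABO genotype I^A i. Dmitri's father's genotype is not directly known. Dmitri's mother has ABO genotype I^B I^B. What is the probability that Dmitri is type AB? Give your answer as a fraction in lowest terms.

1/4

Dmitri's father's ABO genotype from I^B i × I^A i: 1/4 I^A I^B, 1/4 I^A i, 1/4 I^B i, 1/4 i i.
Crossing each possibility with the mother I^B I^B and summing P(type AB): 1/4·1/2 + 1/4·1/2 + 1/4·0 + 1/4·0 = 1/4.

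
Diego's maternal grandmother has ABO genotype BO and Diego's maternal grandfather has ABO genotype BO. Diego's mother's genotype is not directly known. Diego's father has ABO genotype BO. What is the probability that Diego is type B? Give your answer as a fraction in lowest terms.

Diego's mother's ABO genotype from BO × BO: 1/4 BB, 1/2 BO, 1/4 OO.
Crossing each possibility with the father BO and summing P(type B): 1/4·1 + 1/2·3/4 + 1/4·1/2 = 3/4.

3/4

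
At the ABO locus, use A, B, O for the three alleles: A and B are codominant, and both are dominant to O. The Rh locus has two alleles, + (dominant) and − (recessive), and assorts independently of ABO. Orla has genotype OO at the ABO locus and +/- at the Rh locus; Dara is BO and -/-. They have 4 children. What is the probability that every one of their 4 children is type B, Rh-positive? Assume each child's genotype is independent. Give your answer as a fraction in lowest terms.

1/256

ABO cross OO × BO → 1/2 O, 1/2 B.
Rh cross +/- × -/- → 1/2 Rh+, 1/2 Rh-; so P(type B, Rh-positive) = 1/2 × 1/2 = 1/4 per child.
All 4 independent: (1/4)^4 = 1/256.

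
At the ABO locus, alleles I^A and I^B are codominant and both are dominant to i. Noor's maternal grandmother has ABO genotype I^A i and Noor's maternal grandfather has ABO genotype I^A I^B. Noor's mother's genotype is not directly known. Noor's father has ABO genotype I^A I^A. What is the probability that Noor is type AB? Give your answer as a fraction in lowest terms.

Noor's mother's ABO genotype from I^A i × I^A I^B: 1/4 I^A I^A, 1/4 I^A I^B, 1/4 I^A i, 1/4 I^B i.
Crossing each possibility with the father I^A I^A and summing P(type AB): 1/4·0 + 1/4·1/2 + 1/4·0 + 1/4·1/2 = 1/4.

1/4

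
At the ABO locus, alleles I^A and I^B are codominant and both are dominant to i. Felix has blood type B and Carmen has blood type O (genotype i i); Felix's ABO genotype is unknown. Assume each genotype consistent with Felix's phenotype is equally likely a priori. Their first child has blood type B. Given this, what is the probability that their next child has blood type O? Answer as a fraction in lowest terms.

Possible genotypes: Felix ∈ {I^B I^B, I^B i}; Carmen ∈ {i i}.
Weight each parental genotype pair by prior × P(type-B child):
  I^B I^B × i i: posterior weight 2/3; P(next child type O) = 0.
  I^B i × i i: posterior weight 1/3; P(next child type O) = 1/2.
Weighted sum = 1/6.

1/6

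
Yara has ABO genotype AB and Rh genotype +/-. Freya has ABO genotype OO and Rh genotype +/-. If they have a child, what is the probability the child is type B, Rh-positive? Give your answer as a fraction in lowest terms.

ABO cross AB × OO → offspring phenotypes: 1/2 A, 1/2 B.
Rh cross +/- × +/- → 3/4 Rh+, 1/4 Rh-.
Independent loci: P(type B, Rh-positive) = 1/2 × 3/4 = 3/8.

3/8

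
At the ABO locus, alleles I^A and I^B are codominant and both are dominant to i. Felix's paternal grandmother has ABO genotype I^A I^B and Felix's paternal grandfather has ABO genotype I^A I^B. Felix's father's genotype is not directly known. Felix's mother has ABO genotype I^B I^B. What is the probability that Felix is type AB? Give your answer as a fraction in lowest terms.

1/2

Felix's father's ABO genotype from I^A I^B × I^A I^B: 1/4 I^A I^A, 1/2 I^A I^B, 1/4 I^B I^B.
Crossing each possibility with the mother I^B I^B and summing P(type AB): 1/4·1 + 1/2·1/2 + 1/4·0 = 1/2.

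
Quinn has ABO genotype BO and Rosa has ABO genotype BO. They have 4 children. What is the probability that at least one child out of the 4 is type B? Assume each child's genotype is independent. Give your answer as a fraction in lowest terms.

255/256

ABO cross BO × BO → 1/4 O, 3/4 B.
So P(type B) = 3/4 per child.
P(none) = (1/4)^4 = 1/256; P(at least one) = 1 − 1/256 = 255/256.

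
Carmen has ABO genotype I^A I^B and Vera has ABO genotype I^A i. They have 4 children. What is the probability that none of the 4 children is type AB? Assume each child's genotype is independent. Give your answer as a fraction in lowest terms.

ABO cross I^A I^B × I^A i → 1/2 A, 1/4 B, 1/4 AB.
So P(type AB) = 1/4 per child.
P(not type AB) = 3/4 for one child; (3/4)^4 = 81/256.

81/256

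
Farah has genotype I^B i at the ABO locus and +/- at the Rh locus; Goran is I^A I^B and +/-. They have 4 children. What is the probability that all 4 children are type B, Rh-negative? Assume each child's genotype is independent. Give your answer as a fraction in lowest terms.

ABO cross I^B i × I^A I^B → 1/4 A, 1/2 B, 1/4 AB.
Rh cross +/- × +/- → 3/4 Rh+, 1/4 Rh-; so P(type B, Rh-negative) = 1/2 × 1/4 = 1/8 per child.
All 4 independent: (1/8)^4 = 1/4096.

1/4096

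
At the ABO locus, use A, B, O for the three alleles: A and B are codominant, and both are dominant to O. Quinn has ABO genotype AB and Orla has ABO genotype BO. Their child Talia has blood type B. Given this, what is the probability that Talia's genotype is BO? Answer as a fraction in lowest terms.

1/2

Cross AB × BO → 1/4 AB, 1/4 AO, 1/4 BB, 1/4 BO.
Type-B genotypes among offspring: BB (1/4), BO (1/4); total 1/2.
P(BO | type B) = (1/4) / (1/2) = 1/2.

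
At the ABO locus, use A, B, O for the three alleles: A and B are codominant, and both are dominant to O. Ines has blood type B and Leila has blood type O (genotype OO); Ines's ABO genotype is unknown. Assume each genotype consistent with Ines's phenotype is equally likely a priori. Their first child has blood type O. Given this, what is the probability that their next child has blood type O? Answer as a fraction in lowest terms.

1/2

Possible genotypes: Ines ∈ {BB, BO}; Leila ∈ {OO}.
Weight each parental genotype pair by prior × P(type-O child):
  BO × OO: posterior weight 1; P(next child type O) = 1/2.
Weighted sum = 1/2.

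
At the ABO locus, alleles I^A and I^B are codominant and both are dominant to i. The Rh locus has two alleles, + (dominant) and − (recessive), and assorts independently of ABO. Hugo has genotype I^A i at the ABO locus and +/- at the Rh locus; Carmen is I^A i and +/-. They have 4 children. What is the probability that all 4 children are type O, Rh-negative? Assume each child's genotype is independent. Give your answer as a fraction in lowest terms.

1/65536

ABO cross I^A i × I^A i → 1/4 O, 3/4 A.
Rh cross +/- × +/- → 3/4 Rh+, 1/4 Rh-; so P(type O, Rh-negative) = 1/4 × 1/4 = 1/16 per child.
All 4 independent: (1/16)^4 = 1/65536.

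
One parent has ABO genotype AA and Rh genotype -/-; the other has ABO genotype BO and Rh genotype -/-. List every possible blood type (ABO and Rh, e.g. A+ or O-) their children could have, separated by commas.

A-, AB-

Gametes from AA × BO give offspring ABO genotypes AB, AO, i.e. phenotypes A, AB.
Rh cross -/- × -/- → phenotypes Rh-.
Combining independently: A-, AB-.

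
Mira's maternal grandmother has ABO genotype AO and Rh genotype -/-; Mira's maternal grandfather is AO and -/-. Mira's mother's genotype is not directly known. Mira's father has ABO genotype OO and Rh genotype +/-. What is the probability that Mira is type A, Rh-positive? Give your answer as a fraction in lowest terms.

1/4

Mira's mother's ABO genotype from AO × AO: 1/4 AA, 1/2 AO, 1/4 OO.
Crossing each possibility with the father OO and summing P(type A): 1/4·1 + 1/2·1/2 + 1/4·0 = 1/2.
Similarly for Rh via the mother's Rh distribution: P(Rh+) = 1/2.
Independent loci: 1/2 × 1/2 = 1/4.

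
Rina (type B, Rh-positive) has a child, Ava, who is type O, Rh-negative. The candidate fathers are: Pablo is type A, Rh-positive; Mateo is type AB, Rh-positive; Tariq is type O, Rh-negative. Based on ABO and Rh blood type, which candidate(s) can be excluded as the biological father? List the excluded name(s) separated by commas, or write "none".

A candidate is excluded only if no genotype consistent with his phenotype could produce a type O, Rh-negative child with a type B, Rh-positive mother.
Mateo (type AB, Rh+): no genotype consistent with that phenotype can produce a type-O Rh- child with a type-B mother.

Mateo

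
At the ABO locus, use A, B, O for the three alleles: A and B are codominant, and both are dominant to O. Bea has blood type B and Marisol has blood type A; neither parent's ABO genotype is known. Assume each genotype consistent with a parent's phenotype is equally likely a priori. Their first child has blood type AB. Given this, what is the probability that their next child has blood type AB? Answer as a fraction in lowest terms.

25/36

Possible genotypes: Bea ∈ {BB, BO}; Marisol ∈ {AA, AO}.
Weight each parental genotype pair by prior × P(type-AB child):
  BB × AA: posterior weight 4/9; P(next child type AB) = 1.
  BB × AO: posterior weight 2/9; P(next child type AB) = 1/2.
  BO × AA: posterior weight 2/9; P(next child type AB) = 1/2.
  BO × AO: posterior weight 1/9; P(next child type AB) = 1/4.
Weighted sum = 25/36.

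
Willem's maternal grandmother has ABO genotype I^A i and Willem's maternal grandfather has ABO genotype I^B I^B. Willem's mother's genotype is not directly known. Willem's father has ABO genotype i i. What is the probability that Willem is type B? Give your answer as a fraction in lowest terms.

1/2

Willem's mother's ABO genotype from I^A i × I^B I^B: 1/2 I^A I^B, 1/2 I^B i.
Crossing each possibility with the father i i and summing P(type B): 1/2·1/2 + 1/2·1/2 = 1/2.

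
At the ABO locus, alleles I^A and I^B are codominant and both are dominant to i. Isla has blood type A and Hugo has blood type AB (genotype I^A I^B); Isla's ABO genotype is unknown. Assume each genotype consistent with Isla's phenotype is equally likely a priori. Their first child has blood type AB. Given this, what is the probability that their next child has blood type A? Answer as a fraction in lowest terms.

Possible genotypes: Isla ∈ {I^A I^A, I^A i}; Hugo ∈ {I^A I^B}.
Weight each parental genotype pair by prior × P(type-AB child):
  I^A I^A × I^A I^B: posterior weight 2/3; P(next child type A) = 1/2.
  I^A i × I^A I^B: posterior weight 1/3; P(next child type A) = 1/2.
Weighted sum = 1/2.

1/2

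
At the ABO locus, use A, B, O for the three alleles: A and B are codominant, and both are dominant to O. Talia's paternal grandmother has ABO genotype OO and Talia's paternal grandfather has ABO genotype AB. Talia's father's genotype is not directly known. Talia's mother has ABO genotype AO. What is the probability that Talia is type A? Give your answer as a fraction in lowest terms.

Talia's father's ABO genotype from OO × AB: 1/2 AO, 1/2 BO.
Crossing each possibility with the mother AO and summing P(type A): 1/2·3/4 + 1/2·1/4 = 1/2.

1/2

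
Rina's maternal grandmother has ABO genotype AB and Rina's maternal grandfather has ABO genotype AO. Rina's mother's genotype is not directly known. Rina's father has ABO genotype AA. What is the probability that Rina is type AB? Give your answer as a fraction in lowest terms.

1/4

Rina's mother's ABO genotype from AB × AO: 1/4 AA, 1/4 AB, 1/4 AO, 1/4 BO.
Crossing each possibility with the father AA and summing P(type AB): 1/4·0 + 1/4·1/2 + 1/4·0 + 1/4·1/2 = 1/4.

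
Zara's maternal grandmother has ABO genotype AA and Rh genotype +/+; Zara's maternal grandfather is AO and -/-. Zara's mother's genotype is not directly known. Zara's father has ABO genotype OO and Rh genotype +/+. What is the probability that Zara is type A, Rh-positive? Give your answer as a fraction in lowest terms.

3/4

Zara's mother's ABO genotype from AA × AO: 1/2 AA, 1/2 AO.
Crossing each possibility with the father OO and summing P(type A): 1/2·1 + 1/2·1/2 = 3/4.
Similarly for Rh via the mother's Rh distribution: P(Rh+) = 1.
Independent loci: 3/4 × 1 = 3/4.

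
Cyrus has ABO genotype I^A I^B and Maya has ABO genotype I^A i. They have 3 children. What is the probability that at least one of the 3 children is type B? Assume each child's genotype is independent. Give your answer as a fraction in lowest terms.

ABO cross I^A I^B × I^A i → 1/2 A, 1/4 B, 1/4 AB.
So P(type B) = 1/4 per child.
P(none) = (3/4)^3 = 27/64; P(at least one) = 1 − 27/64 = 37/64.

37/64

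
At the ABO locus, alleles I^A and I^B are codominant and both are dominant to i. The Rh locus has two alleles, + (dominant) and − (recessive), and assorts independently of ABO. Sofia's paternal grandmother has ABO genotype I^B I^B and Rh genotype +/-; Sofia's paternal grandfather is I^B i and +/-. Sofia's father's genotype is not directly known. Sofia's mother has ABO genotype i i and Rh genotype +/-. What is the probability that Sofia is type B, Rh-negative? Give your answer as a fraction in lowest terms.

Sofia's father's ABO genotype from I^B I^B × I^B i: 1/2 I^B I^B, 1/2 I^B i.
Crossing each possibility with the mother i i and summing P(type B): 1/2·1 + 1/2·1/2 = 3/4.
Similarly for Rh via the father's Rh distribution: P(Rh-) = 1/4.
Independent loci: 3/4 × 1/4 = 3/16.

3/16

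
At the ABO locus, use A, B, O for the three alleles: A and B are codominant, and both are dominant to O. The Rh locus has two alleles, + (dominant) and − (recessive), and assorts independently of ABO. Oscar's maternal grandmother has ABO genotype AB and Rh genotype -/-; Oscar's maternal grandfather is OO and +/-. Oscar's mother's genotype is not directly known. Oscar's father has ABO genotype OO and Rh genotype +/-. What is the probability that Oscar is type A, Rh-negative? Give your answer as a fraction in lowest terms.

Oscar's mother's ABO genotype from AB × OO: 1/2 AO, 1/2 BO.
Crossing each possibility with the father OO and summing P(type A): 1/2·1/2 + 1/2·0 = 1/4.
Similarly for Rh via the mother's Rh distribution: P(Rh-) = 3/8.
Independent loci: 1/4 × 3/8 = 3/32.

3/32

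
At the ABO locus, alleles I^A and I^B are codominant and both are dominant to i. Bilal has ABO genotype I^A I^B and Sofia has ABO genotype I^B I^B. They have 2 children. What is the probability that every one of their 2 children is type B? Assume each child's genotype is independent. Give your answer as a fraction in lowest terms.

ABO cross I^A I^B × I^B I^B → 1/2 B, 1/2 AB.
So P(type B) = 1/2 per child.
All 2 independent: (1/2)^2 = 1/4.

1/4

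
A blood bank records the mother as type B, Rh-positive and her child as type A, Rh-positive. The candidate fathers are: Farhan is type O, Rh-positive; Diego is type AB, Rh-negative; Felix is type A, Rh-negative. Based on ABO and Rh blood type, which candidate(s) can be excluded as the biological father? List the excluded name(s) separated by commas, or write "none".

A candidate is excluded only if no genotype consistent with his phenotype could produce a type A, Rh-positive child with a type B, Rh-positive mother.
Farhan (type O, Rh+): no genotype consistent with that phenotype can produce a type-A Rh+ child with a type-B mother.

Farhan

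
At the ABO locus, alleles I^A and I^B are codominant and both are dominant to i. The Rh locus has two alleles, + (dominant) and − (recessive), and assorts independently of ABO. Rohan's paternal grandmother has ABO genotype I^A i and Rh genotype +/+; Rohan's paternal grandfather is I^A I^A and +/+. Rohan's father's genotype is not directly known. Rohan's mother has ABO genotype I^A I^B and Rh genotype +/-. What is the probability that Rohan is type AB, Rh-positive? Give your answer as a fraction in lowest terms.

3/8

Rohan's father's ABO genotype from I^A i × I^A I^A: 1/2 I^A I^A, 1/2 I^A i.
Crossing each possibility with the mother I^A I^B and summing P(type AB): 1/2·1/2 + 1/2·1/4 = 3/8.
Similarly for Rh via the father's Rh distribution: P(Rh+) = 1.
Independent loci: 3/8 × 1 = 3/8.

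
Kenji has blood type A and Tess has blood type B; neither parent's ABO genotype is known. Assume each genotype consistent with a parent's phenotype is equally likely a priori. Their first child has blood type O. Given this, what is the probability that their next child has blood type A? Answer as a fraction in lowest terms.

Possible genotypes: Kenji ∈ {AA, AO}; Tess ∈ {BB, BO}.
Weight each parental genotype pair by prior × P(type-O child):
  AO × BO: posterior weight 1; P(next child type A) = 1/4.
Weighted sum = 1/4.

1/4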